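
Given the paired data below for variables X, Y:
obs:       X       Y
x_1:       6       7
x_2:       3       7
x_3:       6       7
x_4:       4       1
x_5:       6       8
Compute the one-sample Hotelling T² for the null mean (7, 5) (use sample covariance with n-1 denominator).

Step 1 — sample mean vector:
  mean(X) = (6 + 3 + 6 + 4 + 6) / 5 = 25/5 = 5
  mean(Y) = (7 + 7 + 7 + 1 + 8) / 5 = 30/5 = 6
  x̄ = (5, 6),  deviation x̄ - mu_0 = (5, 6) - (7, 5) = (-2, 1).

Step 2 — sample covariance matrix, S[i,j] = (1/(n-1)) · Σ_k (x_{k,i} - mean_i) · (x_{k,j} - mean_j), divisor n-1 = 4:
  S[X,X] = ((1)·(1) + (-2)·(-2) + (1)·(1) + (-1)·(-1) + (1)·(1)) / 4 = 8/4 = 2
  S[X,Y] = ((1)·(1) + (-2)·(1) + (1)·(1) + (-1)·(-5) + (1)·(2)) / 4 = 7/4 = 1.75
  S[Y,Y] = ((1)·(1) + (1)·(1) + (1)·(1) + (-5)·(-5) + (2)·(2)) / 4 = 32/4 = 8
  S = [[2, 1.75],
 [1.75, 8]].

Step 3 — invert S. det(S) = 2·8 - (1.75)² = 12.9375.
  S^{-1} = (1/det) · [[d, -b], [-b, a]] = [[0.6184, -0.1353],
 [-0.1353, 0.1546]].

Step 4 — quadratic form (x̄ - mu_0)^T · S^{-1} · (x̄ - mu_0):
  S^{-1} · (x̄ - mu_0) = (-1.372, 0.4251),
  (x̄ - mu_0)^T · [...] = (-2)·(-1.372) + (1)·(0.4251) = 3.1691.

Step 5 — scale by n: T² = 5 · 3.1691 = 15.8454.

T² ≈ 15.8454


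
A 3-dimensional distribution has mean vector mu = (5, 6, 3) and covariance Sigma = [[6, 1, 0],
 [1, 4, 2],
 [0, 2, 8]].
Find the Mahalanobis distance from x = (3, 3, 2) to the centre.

Step 1 — centre the observation: (x - mu) = (-2, -3, -1).

Step 2 — invert Sigma (cofactor / det for 3×3, or solve directly):
  Sigma^{-1} = [[0.175, -0.05, 0.0125],
 [-0.05, 0.3, -0.075],
 [0.0125, -0.075, 0.1438]].

Step 3 — form the quadratic (x - mu)^T · Sigma^{-1} · (x - mu):
  Sigma^{-1} · (x - mu) = (-0.2125, -0.725, 0.0563).
  (x - mu)^T · [Sigma^{-1} · (x - mu)] = (-2)·(-0.2125) + (-3)·(-0.725) + (-1)·(0.0563) = 2.5437.

Step 4 — take square root: d = √(2.5437) ≈ 1.5949.

d(x, mu) = √(2.5437) ≈ 1.5949


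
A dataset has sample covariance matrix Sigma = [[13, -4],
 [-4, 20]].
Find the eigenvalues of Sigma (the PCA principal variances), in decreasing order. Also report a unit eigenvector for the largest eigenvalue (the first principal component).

Step 1 — characteristic polynomial of 2×2 Sigma:
  det(Sigma - λI) = λ² - trace · λ + det = 0.
  trace = 13 + 20 = 33, det = 13·20 - (-4)² = 244.
Step 2 — discriminant:
  Δ = trace² - 4·det = 1089 - 976 = 113.
Step 3 — eigenvalues:
  λ = (trace ± √Δ)/2 = (33 ± 10.6301)/2,
  λ_1 = 21.8151,  λ_2 = 11.1849.

Step 4 — unit eigenvector for λ_1: solve (Sigma - λ_1 I)v = 0. First row:
  (13 - 21.8151)·v_x + (-4)·v_y = 0, i.e. (-8.8151)·v_x + (-4)·v_y = 0,
  so v ∝ (b, λ_1 - a) = (-4, 8.8151); multiply by -1 so the first entry is positive: u = (4, -8.8151).
  ||u|| = √((4)² + (-8.8151)²) = √(93.7055) ≈ 9.6802,
  v_1 = u/||u|| ≈ (0.4132, -0.9106) (||v_1|| = 1).

λ_1 = 21.8151,  λ_2 = 11.1849;  v_1 ≈ (0.4132, -0.9106)


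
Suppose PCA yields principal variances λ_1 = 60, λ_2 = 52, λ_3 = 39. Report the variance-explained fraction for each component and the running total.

Step 1 — total variance = trace(Sigma) = Σ λ_i = 60 + 52 + 39 = 151.

Step 2 — fraction explained by component i = λ_i / Σ λ:
  PC1: 60/151 = 0.3974
  PC2: 52/151 = 0.3444
  PC3: 39/151 = 0.2583

Step 3 — cumulative fraction after k components = (λ_1 + ... + λ_k) / Σ λ:
  k = 1: 60/151 = 0.3974
  k = 2: (60 + 52)/151 = 112/151 = 0.7417
  k = 3: (60 + 52 + 39)/151 = 151/151 = 1

Summary (fraction, with percent):

explained: PC1 0.3974 (39.74%), PC2 0.3444 (34.44%), PC3 0.2583 (25.83%);  cumulative: 0.3974, 0.7417, 1


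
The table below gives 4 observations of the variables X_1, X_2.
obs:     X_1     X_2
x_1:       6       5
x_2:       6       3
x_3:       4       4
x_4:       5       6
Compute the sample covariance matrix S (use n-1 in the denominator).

Step 1 — column means:
  mean(X_1) = (6 + 6 + 4 + 5) / 4 = 21/4 = 5.25
  mean(X_2) = (5 + 3 + 4 + 6) / 4 = 18/4 = 4.5

Step 2 — sample covariance S[i,j] = (1/(n-1)) · Σ_k (x_{k,i} - mean_i) · (x_{k,j} - mean_j), with n-1 = 3.
  S[X_1,X_1] = ((0.75)·(0.75) + (0.75)·(0.75) + (-1.25)·(-1.25) + (-0.25)·(-0.25)) / 3 = 2.75/3 = 0.9167
  S[X_1,X_2] = ((0.75)·(0.5) + (0.75)·(-1.5) + (-1.25)·(-0.5) + (-0.25)·(1.5)) / 3 = -0.5/3 = -0.1667
  S[X_2,X_2] = ((0.5)·(0.5) + (-1.5)·(-1.5) + (-0.5)·(-0.5) + (1.5)·(1.5)) / 3 = 5/3 = 1.6667

S is symmetric (S[j,i] = S[i,j]). Assembling:

S = [[0.9167, -0.1667],
 [-0.1667, 1.6667]]


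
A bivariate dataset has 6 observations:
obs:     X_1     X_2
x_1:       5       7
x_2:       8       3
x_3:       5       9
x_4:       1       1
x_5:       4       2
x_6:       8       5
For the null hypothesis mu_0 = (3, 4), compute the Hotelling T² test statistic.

Step 1 — sample mean vector:
  mean(X_1) = (5 + 8 + 5 + 1 + 4 + 8) / 6 = 31/6 = 5.1667
  mean(X_2) = (7 + 3 + 9 + 1 + 2 + 5) / 6 = 27/6 = 4.5
  x̄ = (5.1667, 4.5),  deviation x̄ - mu_0 = (5.1667, 4.5) - (3, 4) = (2.1667, 0.5).

Step 2 — sample covariance matrix, S[i,j] = (1/(n-1)) · Σ_k (x_{k,i} - mean_i) · (x_{k,j} - mean_j), divisor n-1 = 5:
  S[X_1,X_1] = ((-0.1667)·(-0.1667) + (2.8333)·(2.8333) + (-0.1667)·(-0.1667) + (-4.1667)·(-4.1667) + (-1.1667)·(-1.1667) + (2.8333)·(2.8333)) / 5 = 34.8333/5 = 6.9667
  S[X_1,X_2] = ((-0.1667)·(2.5) + (2.8333)·(-1.5) + (-0.1667)·(4.5) + (-4.1667)·(-3.5) + (-1.1667)·(-2.5) + (2.8333)·(0.5)) / 5 = 13.5/5 = 2.7
  S[X_2,X_2] = ((2.5)·(2.5) + (-1.5)·(-1.5) + (4.5)·(4.5) + (-3.5)·(-3.5) + (-2.5)·(-2.5) + (0.5)·(0.5)) / 5 = 47.5/5 = 9.5
  S = [[6.9667, 2.7],
 [2.7, 9.5]].

Step 3 — invert S. det(S) = 6.9667·9.5 - (2.7)² = 58.8933.
  S^{-1} = (1/det) · [[d, -b], [-b, a]] = [[0.1613, -0.0458],
 [-0.0458, 0.1183]].

Step 4 — quadratic form (x̄ - mu_0)^T · S^{-1} · (x̄ - mu_0):
  S^{-1} · (x̄ - mu_0) = (0.3266, -0.0402),
  (x̄ - mu_0)^T · [...] = (2.1667)·(0.3266) + (0.5)·(-0.0402) = 0.6875.

Step 5 — scale by n: T² = 6 · 0.6875 = 4.125.

T² ≈ 4.125


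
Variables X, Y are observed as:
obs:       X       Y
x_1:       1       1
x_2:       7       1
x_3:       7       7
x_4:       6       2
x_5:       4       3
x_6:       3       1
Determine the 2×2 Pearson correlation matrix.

Step 1 — column means:
  mean(X) = (1 + 7 + 7 + 6 + 4 + 3) / 6 = 28/6 = 4.6667
  mean(Y) = (1 + 1 + 7 + 2 + 3 + 1) / 6 = 15/6 = 2.5

Step 2 — sample variances and covariances s[i,j] = (1/(n-1)) · Σ_k (x_{k,i} - mean_i) · (x_{k,j} - mean_j), with n-1 = 5:
  s[X,X] = ((-3.6667)·(-3.6667) + (2.3333)·(2.3333) + (2.3333)·(2.3333) + (1.3333)·(1.3333) + (-0.6667)·(-0.6667) + (-1.6667)·(-1.6667)) / 5 = 29.3333/5 = 5.8667
  s[X,Y] = ((-3.6667)·(-1.5) + (2.3333)·(-1.5) + (2.3333)·(4.5) + (1.3333)·(-0.5) + (-0.6667)·(0.5) + (-1.6667)·(-1.5)) / 5 = 14/5 = 2.8
  s[Y,Y] = ((-1.5)·(-1.5) + (-1.5)·(-1.5) + (4.5)·(4.5) + (-0.5)·(-0.5) + (0.5)·(0.5) + (-1.5)·(-1.5)) / 5 = 27.5/5 = 5.5
  Sample standard deviations s_i = √(s[i,i]):
  s(X) = √(5.8667) = 2.4221
  s(Y) = √(5.5) = 2.3452

Step 3 — r_{ij} = s_{ij} / (s_i · s_j):
  r[X,X] = 1 (diagonal).
  r[X,Y] = 2.8 / (2.4221 · 2.3452) = 2.8 / 5.6804 = 0.4929
  r[Y,Y] = 1 (diagonal).

R is symmetric with unit diagonal. Assembling:

R = [[1, 0.4929],
 [0.4929, 1]]


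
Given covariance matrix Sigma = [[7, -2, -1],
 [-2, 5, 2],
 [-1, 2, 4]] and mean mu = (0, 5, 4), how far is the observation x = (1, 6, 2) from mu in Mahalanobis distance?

Step 1 — centre the observation: (x - mu) = (1, 1, -2).

Step 2 — invert Sigma (cofactor / det for 3×3, or solve directly):
  Sigma^{-1} = [[0.1616, 0.0606, 0.0101],
 [0.0606, 0.2727, -0.1212],
 [0.0101, -0.1212, 0.3131]].

Step 3 — form the quadratic (x - mu)^T · Sigma^{-1} · (x - mu):
  Sigma^{-1} · (x - mu) = (0.202, 0.5758, -0.7374).
  (x - mu)^T · [Sigma^{-1} · (x - mu)] = (1)·(0.202) + (1)·(0.5758) + (-2)·(-0.7374) = 2.2525.

Step 4 — take square root: d = √(2.2525) ≈ 1.5008.

d(x, mu) = √(2.2525) ≈ 1.5008


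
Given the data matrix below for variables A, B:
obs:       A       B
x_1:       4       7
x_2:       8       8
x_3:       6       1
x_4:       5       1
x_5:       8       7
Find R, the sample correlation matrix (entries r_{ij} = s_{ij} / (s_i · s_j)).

Step 1 — column means:
  mean(A) = (4 + 8 + 6 + 5 + 8) / 5 = 31/5 = 6.2
  mean(B) = (7 + 8 + 1 + 1 + 7) / 5 = 24/5 = 4.8

Step 2 — sample variances and covariances s[i,j] = (1/(n-1)) · Σ_k (x_{k,i} - mean_i) · (x_{k,j} - mean_j), with n-1 = 4:
  s[A,A] = ((-2.2)·(-2.2) + (1.8)·(1.8) + (-0.2)·(-0.2) + (-1.2)·(-1.2) + (1.8)·(1.8)) / 4 = 12.8/4 = 3.2
  s[A,B] = ((-2.2)·(2.2) + (1.8)·(3.2) + (-0.2)·(-3.8) + (-1.2)·(-3.8) + (1.8)·(2.2)) / 4 = 10.2/4 = 2.55
  s[B,B] = ((2.2)·(2.2) + (3.2)·(3.2) + (-3.8)·(-3.8) + (-3.8)·(-3.8) + (2.2)·(2.2)) / 4 = 48.8/4 = 12.2
  Sample standard deviations s_i = √(s[i,i]):
  s(A) = √(3.2) = 1.7889
  s(B) = √(12.2) = 3.4928

Step 3 — r_{ij} = s_{ij} / (s_i · s_j):
  r[A,A] = 1 (diagonal).
  r[A,B] = 2.55 / (1.7889 · 3.4928) = 2.55 / 6.2482 = 0.4081
  r[B,B] = 1 (diagonal).

R is symmetric with unit diagonal. Assembling:

R = [[1, 0.4081],
 [0.4081, 1]]


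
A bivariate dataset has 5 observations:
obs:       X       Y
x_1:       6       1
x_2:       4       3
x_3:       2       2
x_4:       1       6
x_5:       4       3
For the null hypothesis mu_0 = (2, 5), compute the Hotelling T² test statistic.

Step 1 — sample mean vector:
  mean(X) = (6 + 4 + 2 + 1 + 4) / 5 = 17/5 = 3.4
  mean(Y) = (1 + 3 + 2 + 6 + 3) / 5 = 15/5 = 3
  x̄ = (3.4, 3),  deviation x̄ - mu_0 = (3.4, 3) - (2, 5) = (1.4, -2).

Step 2 — sample covariance matrix, S[i,j] = (1/(n-1)) · Σ_k (x_{k,i} - mean_i) · (x_{k,j} - mean_j), divisor n-1 = 4:
  S[X,X] = ((2.6)·(2.6) + (0.6)·(0.6) + (-1.4)·(-1.4) + (-2.4)·(-2.4) + (0.6)·(0.6)) / 4 = 15.2/4 = 3.8
  S[X,Y] = ((2.6)·(-2) + (0.6)·(0) + (-1.4)·(-1) + (-2.4)·(3) + (0.6)·(0)) / 4 = -11/4 = -2.75
  S[Y,Y] = ((-2)·(-2) + (0)·(0) + (-1)·(-1) + (3)·(3) + (0)·(0)) / 4 = 14/4 = 3.5
  S = [[3.8, -2.75],
 [-2.75, 3.5]].

Step 3 — invert S. det(S) = 3.8·3.5 - (-2.75)² = 5.7375.
  S^{-1} = (1/det) · [[d, -b], [-b, a]] = [[0.61, 0.4793],
 [0.4793, 0.6623]].

Step 4 — quadratic form (x̄ - mu_0)^T · S^{-1} · (x̄ - mu_0):
  S^{-1} · (x̄ - mu_0) = (-0.1046, -0.6536),
  (x̄ - mu_0)^T · [...] = (1.4)·(-0.1046) + (-2)·(-0.6536) = 1.1608.

Step 5 — scale by n: T² = 5 · 1.1608 = 5.8039.

T² ≈ 5.8039


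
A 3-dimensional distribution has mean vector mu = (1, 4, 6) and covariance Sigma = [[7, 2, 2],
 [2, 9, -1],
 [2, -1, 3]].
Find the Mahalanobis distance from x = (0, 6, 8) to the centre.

Step 1 — centre the observation: (x - mu) = (-1, 2, 2).

Step 2 — invert Sigma (cofactor / det for 3×3, or solve directly):
  Sigma^{-1} = [[0.2063, -0.0635, -0.1587],
 [-0.0635, 0.1349, 0.0873],
 [-0.1587, 0.0873, 0.4683]].

Step 3 — form the quadratic (x - mu)^T · Sigma^{-1} · (x - mu):
  Sigma^{-1} · (x - mu) = (-0.6508, 0.5079, 1.2698).
  (x - mu)^T · [Sigma^{-1} · (x - mu)] = (-1)·(-0.6508) + (2)·(0.5079) + (2)·(1.2698) = 4.2063.

Step 4 — take square root: d = √(4.2063) ≈ 2.0509.

d(x, mu) = √(4.2063) ≈ 2.0509


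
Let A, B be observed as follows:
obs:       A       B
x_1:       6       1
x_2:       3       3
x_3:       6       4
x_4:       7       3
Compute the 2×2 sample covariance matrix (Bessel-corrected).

Step 1 — column means:
  mean(A) = (6 + 3 + 6 + 7) / 4 = 22/4 = 5.5
  mean(B) = (1 + 3 + 4 + 3) / 4 = 11/4 = 2.75

Step 2 — sample covariance S[i,j] = (1/(n-1)) · Σ_k (x_{k,i} - mean_i) · (x_{k,j} - mean_j), with n-1 = 3.
  S[A,A] = ((0.5)·(0.5) + (-2.5)·(-2.5) + (0.5)·(0.5) + (1.5)·(1.5)) / 3 = 9/3 = 3
  S[A,B] = ((0.5)·(-1.75) + (-2.5)·(0.25) + (0.5)·(1.25) + (1.5)·(0.25)) / 3 = -0.5/3 = -0.1667
  S[B,B] = ((-1.75)·(-1.75) + (0.25)·(0.25) + (1.25)·(1.25) + (0.25)·(0.25)) / 3 = 4.75/3 = 1.5833

S is symmetric (S[j,i] = S[i,j]). Assembling:

S = [[3, -0.1667],
 [-0.1667, 1.5833]]


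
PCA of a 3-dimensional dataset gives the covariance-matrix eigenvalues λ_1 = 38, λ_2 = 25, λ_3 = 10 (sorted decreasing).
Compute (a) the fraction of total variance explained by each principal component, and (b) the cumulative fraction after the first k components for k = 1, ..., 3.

Step 1 — total variance = trace(Sigma) = Σ λ_i = 38 + 25 + 10 = 73.

Step 2 — fraction explained by component i = λ_i / Σ λ:
  PC1: 38/73 = 0.5205
  PC2: 25/73 = 0.3425
  PC3: 10/73 = 0.137

Step 3 — cumulative fraction after k components = (λ_1 + ... + λ_k) / Σ λ:
  k = 1: 38/73 = 0.5205
  k = 2: (38 + 25)/73 = 63/73 = 0.863
  k = 3: (38 + 25 + 10)/73 = 73/73 = 1

Summary (fraction, with percent):

explained: PC1 0.5205 (52.05%), PC2 0.3425 (34.25%), PC3 0.137 (13.7%);  cumulative: 0.5205, 0.863, 1


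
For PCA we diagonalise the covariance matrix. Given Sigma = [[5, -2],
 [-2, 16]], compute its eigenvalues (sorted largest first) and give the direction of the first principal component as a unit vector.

Step 1 — characteristic polynomial of 2×2 Sigma:
  det(Sigma - λI) = λ² - trace · λ + det = 0.
  trace = 5 + 16 = 21, det = 5·16 - (-2)² = 76.
Step 2 — discriminant:
  Δ = trace² - 4·det = 441 - 304 = 137.
Step 3 — eigenvalues:
  λ = (trace ± √Δ)/2 = (21 ± 11.7047)/2,
  λ_1 = 16.3523,  λ_2 = 4.6477.

Step 4 — unit eigenvector for λ_1: solve (Sigma - λ_1 I)v = 0. First row:
  (5 - 16.3523)·v_x + (-2)·v_y = 0, i.e. (-11.3523)·v_x + (-2)·v_y = 0,
  so v ∝ (b, λ_1 - a) = (-2, 11.3523); multiply by -1 so the first entry is positive: u = (2, -11.3523).
  ||u|| = √((2)² + (-11.3523)²) = √(132.8758) ≈ 11.5272,
  v_1 = u/||u|| ≈ (0.1735, -0.9848) (||v_1|| = 1).

λ_1 = 16.3523,  λ_2 = 4.6477;  v_1 ≈ (0.1735, -0.9848)


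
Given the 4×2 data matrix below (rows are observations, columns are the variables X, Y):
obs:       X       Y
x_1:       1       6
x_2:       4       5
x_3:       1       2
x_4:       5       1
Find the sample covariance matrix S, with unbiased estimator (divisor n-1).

Step 1 — column means:
  mean(X) = (1 + 4 + 1 + 5) / 4 = 11/4 = 2.75
  mean(Y) = (6 + 5 + 2 + 1) / 4 = 14/4 = 3.5

Step 2 — sample covariance S[i,j] = (1/(n-1)) · Σ_k (x_{k,i} - mean_i) · (x_{k,j} - mean_j), with n-1 = 3.
  S[X,X] = ((-1.75)·(-1.75) + (1.25)·(1.25) + (-1.75)·(-1.75) + (2.25)·(2.25)) / 3 = 12.75/3 = 4.25
  S[X,Y] = ((-1.75)·(2.5) + (1.25)·(1.5) + (-1.75)·(-1.5) + (2.25)·(-2.5)) / 3 = -5.5/3 = -1.8333
  S[Y,Y] = ((2.5)·(2.5) + (1.5)·(1.5) + (-1.5)·(-1.5) + (-2.5)·(-2.5)) / 3 = 17/3 = 5.6667

S is symmetric (S[j,i] = S[i,j]). Assembling:

S = [[4.25, -1.8333],
 [-1.8333, 5.6667]]


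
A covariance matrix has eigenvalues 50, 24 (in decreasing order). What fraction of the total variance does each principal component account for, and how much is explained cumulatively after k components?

Step 1 — total variance = trace(Sigma) = Σ λ_i = 50 + 24 = 74.

Step 2 — fraction explained by component i = λ_i / Σ λ:
  PC1: 50/74 = 0.6757
  PC2: 24/74 = 0.3243

Step 3 — cumulative fraction after k components = (λ_1 + ... + λ_k) / Σ λ:
  k = 1: 50/74 = 0.6757
  k = 2: (50 + 24)/74 = 74/74 = 1

Summary (fraction, with percent):

explained: PC1 0.6757 (67.57%), PC2 0.3243 (32.43%);  cumulative: 0.6757, 1


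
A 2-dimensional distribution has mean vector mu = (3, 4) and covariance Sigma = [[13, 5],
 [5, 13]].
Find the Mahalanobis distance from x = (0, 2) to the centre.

Step 1 — centre the observation: (x - mu) = (-3, -2).

Step 2 — invert Sigma. det(Sigma) = 13·13 - (5)² = 144.
  Sigma^{-1} = (1/det) · [[d, -b], [-b, a]] = [[0.0903, -0.0347],
 [-0.0347, 0.0903]].

Step 3 — form the quadratic (x - mu)^T · Sigma^{-1} · (x - mu):
  Sigma^{-1} · (x - mu) = (-0.2014, -0.0764).
  (x - mu)^T · [Sigma^{-1} · (x - mu)] = (-3)·(-0.2014) + (-2)·(-0.0764) = 0.7569.

Step 4 — take square root: d = √(0.7569) ≈ 0.87.

d(x, mu) = √(0.7569) ≈ 0.87


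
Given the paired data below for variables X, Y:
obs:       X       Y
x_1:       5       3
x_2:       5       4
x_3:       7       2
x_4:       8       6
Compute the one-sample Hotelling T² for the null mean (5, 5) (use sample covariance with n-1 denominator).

Step 1 — sample mean vector:
  mean(X) = (5 + 5 + 7 + 8) / 4 = 25/4 = 6.25
  mean(Y) = (3 + 4 + 2 + 6) / 4 = 15/4 = 3.75
  x̄ = (6.25, 3.75),  deviation x̄ - mu_0 = (6.25, 3.75) - (5, 5) = (1.25, -1.25).

Step 2 — sample covariance matrix, S[i,j] = (1/(n-1)) · Σ_k (x_{k,i} - mean_i) · (x_{k,j} - mean_j), divisor n-1 = 3:
  S[X,X] = ((-1.25)·(-1.25) + (-1.25)·(-1.25) + (0.75)·(0.75) + (1.75)·(1.75)) / 3 = 6.75/3 = 2.25
  S[X,Y] = ((-1.25)·(-0.75) + (-1.25)·(0.25) + (0.75)·(-1.75) + (1.75)·(2.25)) / 3 = 3.25/3 = 1.0833
  S[Y,Y] = ((-0.75)·(-0.75) + (0.25)·(0.25) + (-1.75)·(-1.75) + (2.25)·(2.25)) / 3 = 8.75/3 = 2.9167
  S = [[2.25, 1.0833],
 [1.0833, 2.9167]].

Step 3 — invert S. det(S) = 2.25·2.9167 - (1.0833)² = 5.3889.
  S^{-1} = (1/det) · [[d, -b], [-b, a]] = [[0.5412, -0.201],
 [-0.201, 0.4175]].

Step 4 — quadratic form (x̄ - mu_0)^T · S^{-1} · (x̄ - mu_0):
  S^{-1} · (x̄ - mu_0) = (0.9278, -0.7732),
  (x̄ - mu_0)^T · [...] = (1.25)·(0.9278) + (-1.25)·(-0.7732) = 2.1263.

Step 5 — scale by n: T² = 4 · 2.1263 = 8.5052.

T² ≈ 8.5052


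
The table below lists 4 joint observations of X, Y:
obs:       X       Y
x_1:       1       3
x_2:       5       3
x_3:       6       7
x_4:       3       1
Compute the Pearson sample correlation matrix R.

Step 1 — column means:
  mean(X) = (1 + 5 + 6 + 3) / 4 = 15/4 = 3.75
  mean(Y) = (3 + 3 + 7 + 1) / 4 = 14/4 = 3.5

Step 2 — sample variances and covariances s[i,j] = (1/(n-1)) · Σ_k (x_{k,i} - mean_i) · (x_{k,j} - mean_j), with n-1 = 3:
  s[X,X] = ((-2.75)·(-2.75) + (1.25)·(1.25) + (2.25)·(2.25) + (-0.75)·(-0.75)) / 3 = 14.75/3 = 4.9167
  s[X,Y] = ((-2.75)·(-0.5) + (1.25)·(-0.5) + (2.25)·(3.5) + (-0.75)·(-2.5)) / 3 = 10.5/3 = 3.5
  s[Y,Y] = ((-0.5)·(-0.5) + (-0.5)·(-0.5) + (3.5)·(3.5) + (-2.5)·(-2.5)) / 3 = 19/3 = 6.3333
  Sample standard deviations s_i = √(s[i,i]):
  s(X) = √(4.9167) = 2.2174
  s(Y) = √(6.3333) = 2.5166

Step 3 — r_{ij} = s_{ij} / (s_i · s_j):
  r[X,X] = 1 (diagonal).
  r[X,Y] = 3.5 / (2.2174 · 2.5166) = 3.5 / 5.5802 = 0.6272
  r[Y,Y] = 1 (diagonal).

R is symmetric with unit diagonal. Assembling:

R = [[1, 0.6272],
 [0.6272, 1]]


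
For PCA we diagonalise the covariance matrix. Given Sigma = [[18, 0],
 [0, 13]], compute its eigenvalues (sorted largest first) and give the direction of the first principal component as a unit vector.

Step 1 — characteristic polynomial of 2×2 Sigma:
  det(Sigma - λI) = λ² - trace · λ + det = 0.
  trace = 18 + 13 = 31, det = 18·13 - (0)² = 234.
Step 2 — discriminant:
  Δ = trace² - 4·det = 961 - 936 = 25.
Step 3 — eigenvalues:
  λ = (trace ± √Δ)/2 = (31 ± 5)/2,
  λ_1 = 18,  λ_2 = 13.

Step 4 — unit eigenvector for λ_1: Sigma is diagonal, so its eigenvectors are the coordinate axes. λ_1 = 18 is the diagonal entry on the first coordinate axis, hence
  v_1 = (1, 0) (||v_1|| = 1).

λ_1 = 18,  λ_2 = 13;  v_1 ≈ (1, 0)


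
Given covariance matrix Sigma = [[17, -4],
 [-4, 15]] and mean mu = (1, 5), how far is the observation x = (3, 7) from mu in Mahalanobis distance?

Step 1 — centre the observation: (x - mu) = (2, 2).

Step 2 — invert Sigma. det(Sigma) = 17·15 - (-4)² = 239.
  Sigma^{-1} = (1/det) · [[d, -b], [-b, a]] = [[0.0628, 0.0167],
 [0.0167, 0.0711]].

Step 3 — form the quadratic (x - mu)^T · Sigma^{-1} · (x - mu):
  Sigma^{-1} · (x - mu) = (0.159, 0.1757).
  (x - mu)^T · [Sigma^{-1} · (x - mu)] = (2)·(0.159) + (2)·(0.1757) = 0.6695.

Step 4 — take square root: d = √(0.6695) ≈ 0.8182.

d(x, mu) = √(0.6695) ≈ 0.8182


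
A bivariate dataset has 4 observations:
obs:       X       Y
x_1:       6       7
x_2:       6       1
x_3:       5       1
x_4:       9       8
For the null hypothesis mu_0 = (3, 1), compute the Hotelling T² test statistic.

Step 1 — sample mean vector:
  mean(X) = (6 + 6 + 5 + 9) / 4 = 26/4 = 6.5
  mean(Y) = (7 + 1 + 1 + 8) / 4 = 17/4 = 4.25
  x̄ = (6.5, 4.25),  deviation x̄ - mu_0 = (6.5, 4.25) - (3, 1) = (3.5, 3.25).

Step 2 — sample covariance matrix, S[i,j] = (1/(n-1)) · Σ_k (x_{k,i} - mean_i) · (x_{k,j} - mean_j), divisor n-1 = 3:
  S[X,X] = ((-0.5)·(-0.5) + (-0.5)·(-0.5) + (-1.5)·(-1.5) + (2.5)·(2.5)) / 3 = 9/3 = 3
  S[X,Y] = ((-0.5)·(2.75) + (-0.5)·(-3.25) + (-1.5)·(-3.25) + (2.5)·(3.75)) / 3 = 14.5/3 = 4.8333
  S[Y,Y] = ((2.75)·(2.75) + (-3.25)·(-3.25) + (-3.25)·(-3.25) + (3.75)·(3.75)) / 3 = 42.75/3 = 14.25
  S = [[3, 4.8333],
 [4.8333, 14.25]].

Step 3 — invert S. det(S) = 3·14.25 - (4.8333)² = 19.3889.
  S^{-1} = (1/det) · [[d, -b], [-b, a]] = [[0.735, -0.2493],
 [-0.2493, 0.1547]].

Step 4 — quadratic form (x̄ - mu_0)^T · S^{-1} · (x̄ - mu_0):
  S^{-1} · (x̄ - mu_0) = (1.7622, -0.3696),
  (x̄ - mu_0)^T · [...] = (3.5)·(1.7622) + (3.25)·(-0.3696) = 4.9663.

Step 5 — scale by n: T² = 4 · 4.9663 = 19.8653.

T² ≈ 19.8653


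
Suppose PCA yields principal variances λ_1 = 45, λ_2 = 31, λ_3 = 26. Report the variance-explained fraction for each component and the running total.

Step 1 — total variance = trace(Sigma) = Σ λ_i = 45 + 31 + 26 = 102.

Step 2 — fraction explained by component i = λ_i / Σ λ:
  PC1: 45/102 = 0.4412
  PC2: 31/102 = 0.3039
  PC3: 26/102 = 0.2549

Step 3 — cumulative fraction after k components = (λ_1 + ... + λ_k) / Σ λ:
  k = 1: 45/102 = 0.4412
  k = 2: (45 + 31)/102 = 76/102 = 0.7451
  k = 3: (45 + 31 + 26)/102 = 102/102 = 1

Summary (fraction, with percent):

explained: PC1 0.4412 (44.12%), PC2 0.3039 (30.39%), PC3 0.2549 (25.49%);  cumulative: 0.4412, 0.7451, 1


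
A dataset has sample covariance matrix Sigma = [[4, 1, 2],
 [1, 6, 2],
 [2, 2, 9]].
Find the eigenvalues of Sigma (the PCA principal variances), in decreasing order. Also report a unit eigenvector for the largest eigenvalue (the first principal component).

Step 1 — characteristic polynomial p(λ) = det(λI - Sigma) = λ³ - tr·λ² + c_1·λ - det, where tr = trace, c_1 = sum of the principal 2×2 minors, det = det(Sigma):
  tr = 4 + 6 + 9 = 19,
  c_1 = (4·6 - (1)²) + (4·9 - (2)²) + (6·9 - (2)²) = 23 + 32 + 50 = 105,
  det = 4·(6·9 - (2)²) - (1)·((1)·9 - (2)·(2)) + (2)·((1)·(2) - 6·(2)) = 4·(50) - (1)·(5) + (2)·(-10) = 175.
  So p(λ) = λ³ - 19λ² + 105λ - 175.
Step 2 — look for an integer root (rational root theorem: any rational root is an integer divisor of 175). Testing λ = 5:
  p(5) = 125 - 475 + 525 - 175 = 0  ✓
  Dividing out (λ - 5): p(λ) = (λ - 5)(λ² - 14λ + 35).
Step 3 — remaining eigenvalues from the quadratic λ² - 14λ + 35 = 0:
  Δ = 14² - 4·35 = 196 - 140 = 56,  λ = (14 ± √56)/2 = (14 ± 7.4833)/2 ≈ 10.7417 or 3.2583.
  Sorted: λ_1 = 10.7417,  λ_2 = 5,  λ_3 = 3.2583  (check: sum = 19 = tr ✓).

Step 4 — unit eigenvector for λ_1 ≈ 10.7417: v spans the null space of (Sigma - λ_1 I), whose rows are
  r_1 = (-6.7417, 1, 2),  r_2 = (1, -4.7417, 2),  r_3 = (2, 2, -1.7417).
  v is orthogonal to every row, so take v ∝ r_1 × r_2 = ((1)·(2) - (2)·(-4.7417), (2)·(1) - (-6.7417)·(2), (-6.7417)·(-4.7417) - (1)·(1)) ≈ (11.4833, 15.4833, 30.9666).
  Let u = (11.4833, 15.4833, 30.9666).
  ||u|| = √((11.4833)² + (15.4833)² + (30.9666)²) = √(1330.5317) ≈ 36.4765,  v_1 = u/||u|| ≈ (0.3148, 0.4245, 0.8489) (||v_1|| = 1).

λ_1 = 10.7417,  λ_2 = 5,  λ_3 = 3.2583;  v_1 ≈ (0.3148, 0.4245, 0.8489)


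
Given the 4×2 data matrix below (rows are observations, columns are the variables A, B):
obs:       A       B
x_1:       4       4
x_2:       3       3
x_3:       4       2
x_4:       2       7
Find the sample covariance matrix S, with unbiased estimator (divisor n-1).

Step 1 — column means:
  mean(A) = (4 + 3 + 4 + 2) / 4 = 13/4 = 3.25
  mean(B) = (4 + 3 + 2 + 7) / 4 = 16/4 = 4

Step 2 — sample covariance S[i,j] = (1/(n-1)) · Σ_k (x_{k,i} - mean_i) · (x_{k,j} - mean_j), with n-1 = 3.
  S[A,A] = ((0.75)·(0.75) + (-0.25)·(-0.25) + (0.75)·(0.75) + (-1.25)·(-1.25)) / 3 = 2.75/3 = 0.9167
  S[A,B] = ((0.75)·(0) + (-0.25)·(-1) + (0.75)·(-2) + (-1.25)·(3)) / 3 = -5/3 = -1.6667
  S[B,B] = ((0)·(0) + (-1)·(-1) + (-2)·(-2) + (3)·(3)) / 3 = 14/3 = 4.6667

S is symmetric (S[j,i] = S[i,j]). Assembling:

S = [[0.9167, -1.6667],
 [-1.6667, 4.6667]]


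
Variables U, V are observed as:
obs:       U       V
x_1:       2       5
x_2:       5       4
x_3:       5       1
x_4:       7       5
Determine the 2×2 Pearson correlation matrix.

Step 1 — column means:
  mean(U) = (2 + 5 + 5 + 7) / 4 = 19/4 = 4.75
  mean(V) = (5 + 4 + 1 + 5) / 4 = 15/4 = 3.75

Step 2 — sample variances and covariances s[i,j] = (1/(n-1)) · Σ_k (x_{k,i} - mean_i) · (x_{k,j} - mean_j), with n-1 = 3:
  s[U,U] = ((-2.75)·(-2.75) + (0.25)·(0.25) + (0.25)·(0.25) + (2.25)·(2.25)) / 3 = 12.75/3 = 4.25
  s[U,V] = ((-2.75)·(1.25) + (0.25)·(0.25) + (0.25)·(-2.75) + (2.25)·(1.25)) / 3 = -1.25/3 = -0.4167
  s[V,V] = ((1.25)·(1.25) + (0.25)·(0.25) + (-2.75)·(-2.75) + (1.25)·(1.25)) / 3 = 10.75/3 = 3.5833
  Sample standard deviations s_i = √(s[i,i]):
  s(U) = √(4.25) = 2.0616
  s(V) = √(3.5833) = 1.893

Step 3 — r_{ij} = s_{ij} / (s_i · s_j):
  r[U,U] = 1 (diagonal).
  r[U,V] = -0.4167 / (2.0616 · 1.893) = -0.4167 / 3.9025 = -0.1068
  r[V,V] = 1 (diagonal).

R is symmetric with unit diagonal. Assembling:

R = [[1, -0.1068],
 [-0.1068, 1]]


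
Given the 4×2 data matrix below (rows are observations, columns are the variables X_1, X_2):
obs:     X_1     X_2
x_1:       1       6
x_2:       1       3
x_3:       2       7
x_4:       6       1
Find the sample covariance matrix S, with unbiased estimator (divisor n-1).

Step 1 — column means:
  mean(X_1) = (1 + 1 + 2 + 6) / 4 = 10/4 = 2.5
  mean(X_2) = (6 + 3 + 7 + 1) / 4 = 17/4 = 4.25

Step 2 — sample covariance S[i,j] = (1/(n-1)) · Σ_k (x_{k,i} - mean_i) · (x_{k,j} - mean_j), with n-1 = 3.
  S[X_1,X_1] = ((-1.5)·(-1.5) + (-1.5)·(-1.5) + (-0.5)·(-0.5) + (3.5)·(3.5)) / 3 = 17/3 = 5.6667
  S[X_1,X_2] = ((-1.5)·(1.75) + (-1.5)·(-1.25) + (-0.5)·(2.75) + (3.5)·(-3.25)) / 3 = -13.5/3 = -4.5
  S[X_2,X_2] = ((1.75)·(1.75) + (-1.25)·(-1.25) + (2.75)·(2.75) + (-3.25)·(-3.25)) / 3 = 22.75/3 = 7.5833

S is symmetric (S[j,i] = S[i,j]). Assembling:

S = [[5.6667, -4.5],
 [-4.5, 7.5833]]


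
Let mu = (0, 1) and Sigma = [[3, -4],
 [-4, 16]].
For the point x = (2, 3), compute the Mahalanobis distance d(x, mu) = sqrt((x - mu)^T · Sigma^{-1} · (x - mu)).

Step 1 — centre the observation: (x - mu) = (2, 2).

Step 2 — invert Sigma. det(Sigma) = 3·16 - (-4)² = 32.
  Sigma^{-1} = (1/det) · [[d, -b], [-b, a]] = [[0.5, 0.125],
 [0.125, 0.0938]].

Step 3 — form the quadratic (x - mu)^T · Sigma^{-1} · (x - mu):
  Sigma^{-1} · (x - mu) = (1.25, 0.4375).
  (x - mu)^T · [Sigma^{-1} · (x - mu)] = (2)·(1.25) + (2)·(0.4375) = 3.375.

Step 4 — take square root: d = √(3.375) ≈ 1.8371.

d(x, mu) = √(3.375) ≈ 1.8371


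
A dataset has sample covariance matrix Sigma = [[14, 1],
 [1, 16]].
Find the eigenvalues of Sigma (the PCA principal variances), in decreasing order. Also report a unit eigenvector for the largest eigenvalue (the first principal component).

Step 1 — characteristic polynomial of 2×2 Sigma:
  det(Sigma - λI) = λ² - trace · λ + det = 0.
  trace = 14 + 16 = 30, det = 14·16 - (1)² = 223.
Step 2 — discriminant:
  Δ = trace² - 4·det = 900 - 892 = 8.
Step 3 — eigenvalues:
  λ = (trace ± √Δ)/2 = (30 ± 2.8284)/2,
  λ_1 = 16.4142,  λ_2 = 13.5858.

Step 4 — unit eigenvector for λ_1: solve (Sigma - λ_1 I)v = 0. First row:
  (14 - 16.4142)·v_x + (1)·v_y = 0, i.e. (-2.4142)·v_x + (1)·v_y = 0,
  so v ∝ (b, λ_1 - a) = (1, 2.4142) = u.
  ||u|| = √((1)² + (2.4142)²) = √(6.8284) ≈ 2.6131,
  v_1 = u/||u|| ≈ (0.3827, 0.9239) (||v_1|| = 1).

λ_1 = 16.4142,  λ_2 = 13.5858;  v_1 ≈ (0.3827, 0.9239)


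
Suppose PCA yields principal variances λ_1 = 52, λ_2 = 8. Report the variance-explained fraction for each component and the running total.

Step 1 — total variance = trace(Sigma) = Σ λ_i = 52 + 8 = 60.

Step 2 — fraction explained by component i = λ_i / Σ λ:
  PC1: 52/60 = 0.8667
  PC2: 8/60 = 0.1333

Step 3 — cumulative fraction after k components = (λ_1 + ... + λ_k) / Σ λ:
  k = 1: 52/60 = 0.8667
  k = 2: (52 + 8)/60 = 60/60 = 1

Summary (fraction, with percent):

explained: PC1 0.8667 (86.67%), PC2 0.1333 (13.33%);  cumulative: 0.8667, 1


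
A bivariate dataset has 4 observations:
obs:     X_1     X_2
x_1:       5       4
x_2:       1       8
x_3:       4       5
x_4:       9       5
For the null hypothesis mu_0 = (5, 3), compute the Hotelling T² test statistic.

Step 1 — sample mean vector:
  mean(X_1) = (5 + 1 + 4 + 9) / 4 = 19/4 = 4.75
  mean(X_2) = (4 + 8 + 5 + 5) / 4 = 22/4 = 5.5
  x̄ = (4.75, 5.5),  deviation x̄ - mu_0 = (4.75, 5.5) - (5, 3) = (-0.25, 2.5).

Step 2 — sample covariance matrix, S[i,j] = (1/(n-1)) · Σ_k (x_{k,i} - mean_i) · (x_{k,j} - mean_j), divisor n-1 = 3:
  S[X_1,X_1] = ((0.25)·(0.25) + (-3.75)·(-3.75) + (-0.75)·(-0.75) + (4.25)·(4.25)) / 3 = 32.75/3 = 10.9167
  S[X_1,X_2] = ((0.25)·(-1.5) + (-3.75)·(2.5) + (-0.75)·(-0.5) + (4.25)·(-0.5)) / 3 = -11.5/3 = -3.8333
  S[X_2,X_2] = ((-1.5)·(-1.5) + (2.5)·(2.5) + (-0.5)·(-0.5) + (-0.5)·(-0.5)) / 3 = 9/3 = 3
  S = [[10.9167, -3.8333],
 [-3.8333, 3]].

Step 3 — invert S. det(S) = 10.9167·3 - (-3.8333)² = 18.0556.
  S^{-1} = (1/det) · [[d, -b], [-b, a]] = [[0.1662, 0.2123],
 [0.2123, 0.6046]].

Step 4 — quadratic form (x̄ - mu_0)^T · S^{-1} · (x̄ - mu_0):
  S^{-1} · (x̄ - mu_0) = (0.4892, 1.4585),
  (x̄ - mu_0)^T · [...] = (-0.25)·(0.4892) + (2.5)·(1.4585) = 3.5238.

Step 5 — scale by n: T² = 4 · 3.5238 = 14.0954.

T² ≈ 14.0954


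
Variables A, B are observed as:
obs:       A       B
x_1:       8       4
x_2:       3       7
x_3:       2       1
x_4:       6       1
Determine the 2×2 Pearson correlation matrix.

Step 1 — column means:
  mean(A) = (8 + 3 + 2 + 6) / 4 = 19/4 = 4.75
  mean(B) = (4 + 7 + 1 + 1) / 4 = 13/4 = 3.25

Step 2 — sample variances and covariances s[i,j] = (1/(n-1)) · Σ_k (x_{k,i} - mean_i) · (x_{k,j} - mean_j), with n-1 = 3:
  s[A,A] = ((3.25)·(3.25) + (-1.75)·(-1.75) + (-2.75)·(-2.75) + (1.25)·(1.25)) / 3 = 22.75/3 = 7.5833
  s[A,B] = ((3.25)·(0.75) + (-1.75)·(3.75) + (-2.75)·(-2.25) + (1.25)·(-2.25)) / 3 = -0.75/3 = -0.25
  s[B,B] = ((0.75)·(0.75) + (3.75)·(3.75) + (-2.25)·(-2.25) + (-2.25)·(-2.25)) / 3 = 24.75/3 = 8.25
  Sample standard deviations s_i = √(s[i,i]):
  s(A) = √(7.5833) = 2.7538
  s(B) = √(8.25) = 2.8723

Step 3 — r_{ij} = s_{ij} / (s_i · s_j):
  r[A,A] = 1 (diagonal).
  r[A,B] = -0.25 / (2.7538 · 2.8723) = -0.25 / 7.9096 = -0.0316
  r[B,B] = 1 (diagonal).

R is symmetric with unit diagonal. Assembling:

R = [[1, -0.0316],
 [-0.0316, 1]]


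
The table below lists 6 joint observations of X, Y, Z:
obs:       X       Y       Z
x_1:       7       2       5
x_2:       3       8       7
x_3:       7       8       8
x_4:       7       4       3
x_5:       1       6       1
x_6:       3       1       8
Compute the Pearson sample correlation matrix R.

Step 1 — column means:
  mean(X) = (7 + 3 + 7 + 7 + 1 + 3) / 6 = 28/6 = 4.6667
  mean(Y) = (2 + 8 + 8 + 4 + 6 + 1) / 6 = 29/6 = 4.8333
  mean(Z) = (5 + 7 + 8 + 3 + 1 + 8) / 6 = 32/6 = 5.3333

Step 2 — sample variances and covariances s[i,j] = (1/(n-1)) · Σ_k (x_{k,i} - mean_i) · (x_{k,j} - mean_j), with n-1 = 5:
  s[X,X] = ((2.3333)·(2.3333) + (-1.6667)·(-1.6667) + (2.3333)·(2.3333) + (2.3333)·(2.3333) + (-3.6667)·(-3.6667) + (-1.6667)·(-1.6667)) / 5 = 35.3333/5 = 7.0667
  s[X,Y] = ((2.3333)·(-2.8333) + (-1.6667)·(3.1667) + (2.3333)·(3.1667) + (2.3333)·(-0.8333) + (-3.6667)·(1.1667) + (-1.6667)·(-3.8333)) / 5 = -4.3333/5 = -0.8667
  s[X,Z] = ((2.3333)·(-0.3333) + (-1.6667)·(1.6667) + (2.3333)·(2.6667) + (2.3333)·(-2.3333) + (-3.6667)·(-4.3333) + (-1.6667)·(2.6667)) / 5 = 8.6667/5 = 1.7333
  s[Y,Y] = ((-2.8333)·(-2.8333) + (3.1667)·(3.1667) + (3.1667)·(3.1667) + (-0.8333)·(-0.8333) + (1.1667)·(1.1667) + (-3.8333)·(-3.8333)) / 5 = 44.8333/5 = 8.9667
  s[Y,Z] = ((-2.8333)·(-0.3333) + (3.1667)·(1.6667) + (3.1667)·(2.6667) + (-0.8333)·(-2.3333) + (1.1667)·(-4.3333) + (-3.8333)·(2.6667)) / 5 = 1.3333/5 = 0.2667
  s[Z,Z] = ((-0.3333)·(-0.3333) + (1.6667)·(1.6667) + (2.6667)·(2.6667) + (-2.3333)·(-2.3333) + (-4.3333)·(-4.3333) + (2.6667)·(2.6667)) / 5 = 41.3333/5 = 8.2667
  Sample standard deviations s_i = √(s[i,i]):
  s(X) = √(7.0667) = 2.6583
  s(Y) = √(8.9667) = 2.9944
  s(Z) = √(8.2667) = 2.8752

Step 3 — r_{ij} = s_{ij} / (s_i · s_j):
  r[X,X] = 1 (diagonal).
  r[X,Y] = -0.8667 / (2.6583 · 2.9944) = -0.8667 / 7.9602 = -0.1089
  r[X,Z] = 1.7333 / (2.6583 · 2.8752) = 1.7333 / 7.6432 = 0.2268
  r[Y,Y] = 1 (diagonal).
  r[Y,Z] = 0.2667 / (2.9944 · 2.8752) = 0.2667 / 8.6096 = 0.031
  r[Z,Z] = 1 (diagonal).

R is symmetric with unit diagonal. Assembling:

R = [[1, -0.1089, 0.2268],
 [-0.1089, 1, 0.031],
 [0.2268, 0.031, 1]]


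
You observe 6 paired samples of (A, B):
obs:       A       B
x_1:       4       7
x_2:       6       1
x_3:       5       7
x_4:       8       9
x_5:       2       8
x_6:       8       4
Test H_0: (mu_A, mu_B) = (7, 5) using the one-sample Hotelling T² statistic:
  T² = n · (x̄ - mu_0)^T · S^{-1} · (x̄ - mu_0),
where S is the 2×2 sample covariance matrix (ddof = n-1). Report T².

Step 1 — sample mean vector:
  mean(A) = (4 + 6 + 5 + 8 + 2 + 8) / 6 = 33/6 = 5.5
  mean(B) = (7 + 1 + 7 + 9 + 8 + 4) / 6 = 36/6 = 6
  x̄ = (5.5, 6),  deviation x̄ - mu_0 = (5.5, 6) - (7, 5) = (-1.5, 1).

Step 2 — sample covariance matrix, S[i,j] = (1/(n-1)) · Σ_k (x_{k,i} - mean_i) · (x_{k,j} - mean_j), divisor n-1 = 5:
  S[A,A] = ((-1.5)·(-1.5) + (0.5)·(0.5) + (-0.5)·(-0.5) + (2.5)·(2.5) + (-3.5)·(-3.5) + (2.5)·(2.5)) / 5 = 27.5/5 = 5.5
  S[A,B] = ((-1.5)·(1) + (0.5)·(-5) + (-0.5)·(1) + (2.5)·(3) + (-3.5)·(2) + (2.5)·(-2)) / 5 = -9/5 = -1.8
  S[B,B] = ((1)·(1) + (-5)·(-5) + (1)·(1) + (3)·(3) + (2)·(2) + (-2)·(-2)) / 5 = 44/5 = 8.8
  S = [[5.5, -1.8],
 [-1.8, 8.8]].

Step 3 — invert S. det(S) = 5.5·8.8 - (-1.8)² = 45.16.
  S^{-1} = (1/det) · [[d, -b], [-b, a]] = [[0.1949, 0.0399],
 [0.0399, 0.1218]].

Step 4 — quadratic form (x̄ - mu_0)^T · S^{-1} · (x̄ - mu_0):
  S^{-1} · (x̄ - mu_0) = (-0.2524, 0.062),
  (x̄ - mu_0)^T · [...] = (-1.5)·(-0.2524) + (1)·(0.062) = 0.4407.

Step 5 — scale by n: T² = 6 · 0.4407 = 2.6439.

T² ≈ 2.6439


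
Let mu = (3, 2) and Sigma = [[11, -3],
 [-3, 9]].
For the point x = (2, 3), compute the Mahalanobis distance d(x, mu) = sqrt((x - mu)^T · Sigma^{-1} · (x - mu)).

Step 1 — centre the observation: (x - mu) = (-1, 1).

Step 2 — invert Sigma. det(Sigma) = 11·9 - (-3)² = 90.
  Sigma^{-1} = (1/det) · [[d, -b], [-b, a]] = [[0.1, 0.0333],
 [0.0333, 0.1222]].

Step 3 — form the quadratic (x - mu)^T · Sigma^{-1} · (x - mu):
  Sigma^{-1} · (x - mu) = (-0.0667, 0.0889).
  (x - mu)^T · [Sigma^{-1} · (x - mu)] = (-1)·(-0.0667) + (1)·(0.0889) = 0.1556.

Step 4 — take square root: d = √(0.1556) ≈ 0.3944.

d(x, mu) = √(0.1556) ≈ 0.3944


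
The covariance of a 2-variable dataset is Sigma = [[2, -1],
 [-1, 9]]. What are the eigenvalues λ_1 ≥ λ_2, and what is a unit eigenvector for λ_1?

Step 1 — characteristic polynomial of 2×2 Sigma:
  det(Sigma - λI) = λ² - trace · λ + det = 0.
  trace = 2 + 9 = 11, det = 2·9 - (-1)² = 17.
Step 2 — discriminant:
  Δ = trace² - 4·det = 121 - 68 = 53.
Step 3 — eigenvalues:
  λ = (trace ± √Δ)/2 = (11 ± 7.2801)/2,
  λ_1 = 9.1401,  λ_2 = 1.8599.

Step 4 — unit eigenvector for λ_1: solve (Sigma - λ_1 I)v = 0. First row:
  (2 - 9.1401)·v_x + (-1)·v_y = 0, i.e. (-7.1401)·v_x + (-1)·v_y = 0,
  so v ∝ (b, λ_1 - a) = (-1, 7.1401); multiply by -1 so the first entry is positive: u = (1, -7.1401).
  ||u|| = √((1)² + (-7.1401)²) = √(51.9804) ≈ 7.2097,
  v_1 = u/||u|| ≈ (0.1387, -0.9903) (||v_1|| = 1).

λ_1 = 9.1401,  λ_2 = 1.8599;  v_1 ≈ (0.1387, -0.9903)


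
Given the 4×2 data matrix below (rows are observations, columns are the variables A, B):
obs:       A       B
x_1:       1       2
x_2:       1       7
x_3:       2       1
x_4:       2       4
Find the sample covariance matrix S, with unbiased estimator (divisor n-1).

Step 1 — column means:
  mean(A) = (1 + 1 + 2 + 2) / 4 = 6/4 = 1.5
  mean(B) = (2 + 7 + 1 + 4) / 4 = 14/4 = 3.5

Step 2 — sample covariance S[i,j] = (1/(n-1)) · Σ_k (x_{k,i} - mean_i) · (x_{k,j} - mean_j), with n-1 = 3.
  S[A,A] = ((-0.5)·(-0.5) + (-0.5)·(-0.5) + (0.5)·(0.5) + (0.5)·(0.5)) / 3 = 1/3 = 0.3333
  S[A,B] = ((-0.5)·(-1.5) + (-0.5)·(3.5) + (0.5)·(-2.5) + (0.5)·(0.5)) / 3 = -2/3 = -0.6667
  S[B,B] = ((-1.5)·(-1.5) + (3.5)·(3.5) + (-2.5)·(-2.5) + (0.5)·(0.5)) / 3 = 21/3 = 7

S is symmetric (S[j,i] = S[i,j]). Assembling:

S = [[0.3333, -0.6667],
 [-0.6667, 7]]


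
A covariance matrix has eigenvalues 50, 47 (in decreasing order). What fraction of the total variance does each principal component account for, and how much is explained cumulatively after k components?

Step 1 — total variance = trace(Sigma) = Σ λ_i = 50 + 47 = 97.

Step 2 — fraction explained by component i = λ_i / Σ λ:
  PC1: 50/97 = 0.5155
  PC2: 47/97 = 0.4845

Step 3 — cumulative fraction after k components = (λ_1 + ... + λ_k) / Σ λ:
  k = 1: 50/97 = 0.5155
  k = 2: (50 + 47)/97 = 97/97 = 1

Summary (fraction, with percent):

explained: PC1 0.5155 (51.55%), PC2 0.4845 (48.45%);  cumulative: 0.5155, 1


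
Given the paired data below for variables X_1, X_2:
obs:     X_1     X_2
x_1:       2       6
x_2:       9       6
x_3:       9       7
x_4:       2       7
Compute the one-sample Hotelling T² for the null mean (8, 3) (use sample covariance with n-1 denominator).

Step 1 — sample mean vector:
  mean(X_1) = (2 + 9 + 9 + 2) / 4 = 22/4 = 5.5
  mean(X_2) = (6 + 6 + 7 + 7) / 4 = 26/4 = 6.5
  x̄ = (5.5, 6.5),  deviation x̄ - mu_0 = (5.5, 6.5) - (8, 3) = (-2.5, 3.5).

Step 2 — sample covariance matrix, S[i,j] = (1/(n-1)) · Σ_k (x_{k,i} - mean_i) · (x_{k,j} - mean_j), divisor n-1 = 3:
  S[X_1,X_1] = ((-3.5)·(-3.5) + (3.5)·(3.5) + (3.5)·(3.5) + (-3.5)·(-3.5)) / 3 = 49/3 = 16.3333
  S[X_1,X_2] = ((-3.5)·(-0.5) + (3.5)·(-0.5) + (3.5)·(0.5) + (-3.5)·(0.5)) / 3 = 0/3 = 0
  S[X_2,X_2] = ((-0.5)·(-0.5) + (-0.5)·(-0.5) + (0.5)·(0.5) + (0.5)·(0.5)) / 3 = 1/3 = 0.3333
  S = [[16.3333, 0],
 [0, 0.3333]].

Step 3 — invert S. det(S) = 16.3333·0.3333 - (0)² = 5.4444.
  S^{-1} = (1/det) · [[d, -b], [-b, a]] = [[0.0612, 0],
 [0, 3]].

Step 4 — quadratic form (x̄ - mu_0)^T · S^{-1} · (x̄ - mu_0):
  S^{-1} · (x̄ - mu_0) = (-0.1531, 10.5),
  (x̄ - mu_0)^T · [...] = (-2.5)·(-0.1531) + (3.5)·(10.5) = 37.1327.

Step 5 — scale by n: T² = 4 · 37.1327 = 148.5306.

T² ≈ 148.5306


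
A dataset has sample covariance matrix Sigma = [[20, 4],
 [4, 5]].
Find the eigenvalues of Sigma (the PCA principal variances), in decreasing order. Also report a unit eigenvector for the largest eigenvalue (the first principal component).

Step 1 — characteristic polynomial of 2×2 Sigma:
  det(Sigma - λI) = λ² - trace · λ + det = 0.
  trace = 20 + 5 = 25, det = 20·5 - (4)² = 84.
Step 2 — discriminant:
  Δ = trace² - 4·det = 625 - 336 = 289.
Step 3 — eigenvalues:
  λ = (trace ± √Δ)/2 = (25 ± 17)/2,
  λ_1 = 21,  λ_2 = 4.

Step 4 — unit eigenvector for λ_1: solve (Sigma - λ_1 I)v = 0. First row:
  (20 - 21)·v_x + (4)·v_y = 0, i.e. (-1)·v_x + (4)·v_y = 0,
  so v ∝ (b, λ_1 - a) = (4, 1) = u.
  ||u|| = √((4)² + (1)²) = √(17) ≈ 4.1231,
  v_1 = u/||u|| ≈ (0.9701, 0.2425) (||v_1|| = 1).

λ_1 = 21,  λ_2 = 4;  v_1 ≈ (0.9701, 0.2425)


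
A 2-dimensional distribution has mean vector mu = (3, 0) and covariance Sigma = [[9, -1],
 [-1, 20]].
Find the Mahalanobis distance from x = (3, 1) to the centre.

Step 1 — centre the observation: (x - mu) = (0, 1).

Step 2 — invert Sigma. det(Sigma) = 9·20 - (-1)² = 179.
  Sigma^{-1} = (1/det) · [[d, -b], [-b, a]] = [[0.1117, 0.0056],
 [0.0056, 0.0503]].

Step 3 — form the quadratic (x - mu)^T · Sigma^{-1} · (x - mu):
  Sigma^{-1} · (x - mu) = (0.0056, 0.0503).
  (x - mu)^T · [Sigma^{-1} · (x - mu)] = (0)·(0.0056) + (1)·(0.0503) = 0.0503.

Step 4 — take square root: d = √(0.0503) ≈ 0.2242.

d(x, mu) = √(0.0503) ≈ 0.2242
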